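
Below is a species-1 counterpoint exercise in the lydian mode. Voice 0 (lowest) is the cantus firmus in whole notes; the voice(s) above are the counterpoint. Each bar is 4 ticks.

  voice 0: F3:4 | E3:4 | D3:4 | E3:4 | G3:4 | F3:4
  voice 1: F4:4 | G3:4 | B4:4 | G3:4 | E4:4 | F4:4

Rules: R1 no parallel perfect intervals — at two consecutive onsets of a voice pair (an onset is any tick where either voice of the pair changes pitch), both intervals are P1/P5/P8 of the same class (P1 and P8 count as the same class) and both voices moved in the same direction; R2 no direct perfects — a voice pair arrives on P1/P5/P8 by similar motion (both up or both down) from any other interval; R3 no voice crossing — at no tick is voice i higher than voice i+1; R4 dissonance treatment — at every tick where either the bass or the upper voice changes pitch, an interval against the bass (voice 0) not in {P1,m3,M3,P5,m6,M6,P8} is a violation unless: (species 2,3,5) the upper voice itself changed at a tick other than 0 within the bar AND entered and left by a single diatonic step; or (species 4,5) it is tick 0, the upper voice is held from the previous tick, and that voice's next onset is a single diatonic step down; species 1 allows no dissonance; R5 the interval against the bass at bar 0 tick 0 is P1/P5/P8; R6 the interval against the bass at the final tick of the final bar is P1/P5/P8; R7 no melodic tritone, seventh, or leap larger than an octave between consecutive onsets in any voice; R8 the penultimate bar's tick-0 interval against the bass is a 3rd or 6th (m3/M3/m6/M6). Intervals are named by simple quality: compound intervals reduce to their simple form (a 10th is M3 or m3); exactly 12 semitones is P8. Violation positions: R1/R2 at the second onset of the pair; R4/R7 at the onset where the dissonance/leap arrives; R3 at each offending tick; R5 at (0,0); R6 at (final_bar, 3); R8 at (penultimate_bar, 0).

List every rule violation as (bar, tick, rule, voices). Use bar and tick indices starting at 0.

bar 0: v0=F3 v1=F4 downbeat P8
bar 1: v0=E3 v1=G3 downbeat m3
bar 2: v0=D3 v1=B4 downbeat M6
bar 3: v0=E3 v1=G3 downbeat m3
bar 4: v0=G3 v1=E4 downbeat M6
bar 5: v0=F3 v1=F4 downbeat P8
  -> R7 @ bar 1 tick 0 v(1,): F4->G3 leap 10st
  -> R7 @ bar 2 tick 0 v(1,): G3->B4 leap 16st
  -> R7 @ bar 3 tick 0 v(1,): B4->G3 leap 16st

(1, 0, R7, (1,))
(2, 0, R7, (1,))
(3, 0, R7, (1,))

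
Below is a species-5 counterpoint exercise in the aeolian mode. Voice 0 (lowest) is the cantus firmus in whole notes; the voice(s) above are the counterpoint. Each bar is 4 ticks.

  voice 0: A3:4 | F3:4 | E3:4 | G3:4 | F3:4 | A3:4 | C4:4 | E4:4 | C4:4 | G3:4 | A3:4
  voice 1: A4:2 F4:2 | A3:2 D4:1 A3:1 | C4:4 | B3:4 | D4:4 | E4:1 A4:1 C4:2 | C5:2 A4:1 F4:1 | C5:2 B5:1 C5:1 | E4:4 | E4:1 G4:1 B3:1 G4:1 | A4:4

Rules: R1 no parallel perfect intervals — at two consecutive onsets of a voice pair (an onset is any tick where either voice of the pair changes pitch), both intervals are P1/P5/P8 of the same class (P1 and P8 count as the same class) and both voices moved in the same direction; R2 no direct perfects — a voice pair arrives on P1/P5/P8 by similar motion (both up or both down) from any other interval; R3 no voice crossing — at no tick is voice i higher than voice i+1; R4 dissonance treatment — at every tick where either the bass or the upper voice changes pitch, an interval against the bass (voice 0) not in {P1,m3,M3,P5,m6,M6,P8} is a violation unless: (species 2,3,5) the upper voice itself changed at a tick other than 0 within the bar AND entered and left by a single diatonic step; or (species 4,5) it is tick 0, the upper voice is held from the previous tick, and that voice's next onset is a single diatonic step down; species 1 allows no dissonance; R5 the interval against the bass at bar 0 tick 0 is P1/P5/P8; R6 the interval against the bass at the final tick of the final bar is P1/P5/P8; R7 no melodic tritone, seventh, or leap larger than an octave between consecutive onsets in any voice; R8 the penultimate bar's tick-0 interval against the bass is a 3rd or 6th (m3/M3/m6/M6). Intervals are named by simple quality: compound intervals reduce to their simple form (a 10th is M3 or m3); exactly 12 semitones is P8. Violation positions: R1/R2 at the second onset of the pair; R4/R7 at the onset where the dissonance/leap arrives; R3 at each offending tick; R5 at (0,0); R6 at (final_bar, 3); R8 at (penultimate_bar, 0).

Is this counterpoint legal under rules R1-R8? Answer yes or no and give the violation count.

No (6 violations)

bar 0: v0=A3 v1=A4 (P8)
bar 1: v0=F3 v1=A3 (M3)
bar 2: v0=E3 v1=C4 (m6)
bar 3: v0=G3 v1=B3 (M3)
bar 4: v0=F3 v1=D4 (M6)
bar 5: v0=A3 v1=E4 (P5)
bar 6: v0=C4 v1=C5 (P8)
bar 7: v0=E4 v1=C5 (m6)
bar 8: v0=C4 v1=E4 (M3)
bar 9: v0=G3 v1=E4 (M6)
bar 10: v0=A3 v1=A4 (P8)
  R2 @ bar5.0: F3/D4 M6 -> A3/E4 P5 similar
  R2 @ bar6.0: A3/C4 m3 -> C4/C5 P8 similar
  R4 @ bar6.3: C4/F4 P4 untreated
  R7 @ bar7.2: C5->B5 leap 11st
  R7 @ bar7.3: B5->C5 leap 11st
  R1 @ bar10.0: G3/G4 P8 -> A3/A4 P8 similar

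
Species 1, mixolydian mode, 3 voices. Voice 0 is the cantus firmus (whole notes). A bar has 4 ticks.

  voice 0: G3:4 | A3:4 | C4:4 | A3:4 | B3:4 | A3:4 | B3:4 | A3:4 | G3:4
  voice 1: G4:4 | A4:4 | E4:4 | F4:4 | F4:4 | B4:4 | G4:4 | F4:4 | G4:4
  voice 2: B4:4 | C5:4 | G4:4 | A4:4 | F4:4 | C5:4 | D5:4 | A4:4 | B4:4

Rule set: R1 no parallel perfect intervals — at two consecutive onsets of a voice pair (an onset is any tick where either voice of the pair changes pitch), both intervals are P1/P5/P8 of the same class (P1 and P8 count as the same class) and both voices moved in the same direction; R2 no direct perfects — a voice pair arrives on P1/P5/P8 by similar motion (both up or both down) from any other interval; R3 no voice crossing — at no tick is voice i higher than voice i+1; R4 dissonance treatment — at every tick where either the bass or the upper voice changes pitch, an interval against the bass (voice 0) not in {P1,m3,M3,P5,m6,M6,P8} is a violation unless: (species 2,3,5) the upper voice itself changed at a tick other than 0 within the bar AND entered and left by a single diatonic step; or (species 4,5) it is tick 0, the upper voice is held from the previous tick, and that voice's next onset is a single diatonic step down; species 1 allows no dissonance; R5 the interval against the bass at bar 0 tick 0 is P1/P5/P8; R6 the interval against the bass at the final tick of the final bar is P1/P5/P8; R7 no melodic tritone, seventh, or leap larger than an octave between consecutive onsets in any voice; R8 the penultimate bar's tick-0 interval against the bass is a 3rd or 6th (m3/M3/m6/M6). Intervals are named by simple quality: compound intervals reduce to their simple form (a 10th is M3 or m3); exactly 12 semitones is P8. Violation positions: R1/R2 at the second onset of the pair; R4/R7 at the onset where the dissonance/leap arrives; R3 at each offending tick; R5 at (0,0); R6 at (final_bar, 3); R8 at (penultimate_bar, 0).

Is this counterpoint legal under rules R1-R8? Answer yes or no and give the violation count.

No (9 violations)

bar 0: v0=G3 v1=G4 v2=B4 (M3)
bar 1: v0=A3 v1=A4 v2=C5 (m3)
bar 2: v0=C4 v1=E4 v2=G4 (P5)
bar 3: v0=A3 v1=F4 v2=A4 (P8)
bar 4: v0=B3 v1=F4 v2=F4 (TT)
bar 5: v0=A3 v1=B4 v2=C5 (m3)
bar 6: v0=B3 v1=G4 v2=D5 (m3)
bar 7: v0=A3 v1=F4 v2=A4 (P8)
bar 8: v0=G3 v1=G4 v2=B4 (M3)
  R5 @ bar0.0: opens on M3
  R1 @ bar1.0: G3/G4 P8 -> A3/A4 P8 similar
  R4 @ bar4.0: B3/F4 TT untreated
  R4 @ bar4.0: B3/F4 TT untreated
  R4 @ bar5.0: A3/B4 M2 untreated
  R7 @ bar5.0: F4->B4 leap 6st
  R2 @ bar7.0: B3/D5 m3 -> A3/A4 P8 similar
  R8 @ bar7.0: penult P8 not 3rd/6th
  R6 @ bar8.3: closes on M3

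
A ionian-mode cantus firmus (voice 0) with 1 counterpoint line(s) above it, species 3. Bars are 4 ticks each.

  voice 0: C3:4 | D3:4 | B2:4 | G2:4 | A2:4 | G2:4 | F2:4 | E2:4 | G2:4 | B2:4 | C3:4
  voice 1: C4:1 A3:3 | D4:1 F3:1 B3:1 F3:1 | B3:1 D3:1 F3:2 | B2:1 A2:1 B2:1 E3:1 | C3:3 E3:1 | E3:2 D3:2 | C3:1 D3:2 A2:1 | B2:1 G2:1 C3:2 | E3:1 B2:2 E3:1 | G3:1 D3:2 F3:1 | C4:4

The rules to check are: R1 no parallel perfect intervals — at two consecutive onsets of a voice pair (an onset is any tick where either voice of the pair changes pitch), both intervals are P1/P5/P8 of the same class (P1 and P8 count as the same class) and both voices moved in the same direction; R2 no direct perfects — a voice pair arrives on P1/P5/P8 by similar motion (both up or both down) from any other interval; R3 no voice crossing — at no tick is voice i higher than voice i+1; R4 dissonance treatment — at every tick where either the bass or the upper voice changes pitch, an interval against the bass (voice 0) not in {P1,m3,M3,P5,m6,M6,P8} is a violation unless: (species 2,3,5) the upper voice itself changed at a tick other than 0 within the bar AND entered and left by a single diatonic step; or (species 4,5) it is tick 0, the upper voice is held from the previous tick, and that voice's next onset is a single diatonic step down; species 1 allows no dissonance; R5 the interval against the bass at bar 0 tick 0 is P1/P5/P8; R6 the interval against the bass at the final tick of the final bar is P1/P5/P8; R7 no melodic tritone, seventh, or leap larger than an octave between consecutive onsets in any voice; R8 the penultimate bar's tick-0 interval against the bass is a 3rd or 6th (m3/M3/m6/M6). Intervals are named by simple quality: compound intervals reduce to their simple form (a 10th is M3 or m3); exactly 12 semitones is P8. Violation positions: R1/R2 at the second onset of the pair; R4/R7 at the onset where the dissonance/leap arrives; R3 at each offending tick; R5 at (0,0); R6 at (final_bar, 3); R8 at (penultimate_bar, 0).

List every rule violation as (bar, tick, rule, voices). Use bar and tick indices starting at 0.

(1, 0, R2, (0, 1))
(1, 2, R7, (1,))
(1, 3, R7, (1,))
(2, 0, R7, (1,))
(2, 2, R4, (0, 1))
(3, 0, R7, (1,))
(6, 0, R1, (0, 1))
(9, 3, R4, (0, 1))
(10, 0, R2, (0, 1))

bar 0: v0=C3 v1=C4 downbeat P8
bar 1: v0=D3 v1=D4 downbeat P8
bar 2: v0=B2 v1=B3 downbeat P8
bar 3: v0=G2 v1=B2 downbeat M3
bar 4: v0=A2 v1=C3 downbeat m3
bar 5: v0=G2 v1=E3 downbeat M6
bar 6: v0=F2 v1=C3 downbeat P5
bar 7: v0=E2 v1=B2 downbeat P5
bar 8: v0=G2 v1=E3 downbeat M6
bar 9: v0=B2 v1=G3 downbeat m6
bar 10: v0=C3 v1=C4 downbeat P8
  -> R2 @ bar 1 tick 0 v(0, 1): C3/A3 M6 -> D3/D4 P8 similar
  -> R7 @ bar 1 tick 2 v(1,): F3->B3 leap 6st
  -> R7 @ bar 1 tick 3 v(1,): B3->F3 leap 6st
  -> R7 @ bar 2 tick 0 v(1,): F3->B3 leap 6st
  -> R4 @ bar 2 tick 2 v(0, 1): B2/F3 TT untreated
  -> R7 @ bar 3 tick 0 v(1,): F3->B2 leap 6st
  -> R1 @ bar 6 tick 0 v(0, 1): G2/D3 P5 -> F2/C3 P5 similar
  -> R4 @ bar 9 tick 3 v(0, 1): B2/F3 TT untreated
  -> R2 @ bar 10 tick 0 v(0, 1): B2/F3 TT -> C3/C4 P8 similar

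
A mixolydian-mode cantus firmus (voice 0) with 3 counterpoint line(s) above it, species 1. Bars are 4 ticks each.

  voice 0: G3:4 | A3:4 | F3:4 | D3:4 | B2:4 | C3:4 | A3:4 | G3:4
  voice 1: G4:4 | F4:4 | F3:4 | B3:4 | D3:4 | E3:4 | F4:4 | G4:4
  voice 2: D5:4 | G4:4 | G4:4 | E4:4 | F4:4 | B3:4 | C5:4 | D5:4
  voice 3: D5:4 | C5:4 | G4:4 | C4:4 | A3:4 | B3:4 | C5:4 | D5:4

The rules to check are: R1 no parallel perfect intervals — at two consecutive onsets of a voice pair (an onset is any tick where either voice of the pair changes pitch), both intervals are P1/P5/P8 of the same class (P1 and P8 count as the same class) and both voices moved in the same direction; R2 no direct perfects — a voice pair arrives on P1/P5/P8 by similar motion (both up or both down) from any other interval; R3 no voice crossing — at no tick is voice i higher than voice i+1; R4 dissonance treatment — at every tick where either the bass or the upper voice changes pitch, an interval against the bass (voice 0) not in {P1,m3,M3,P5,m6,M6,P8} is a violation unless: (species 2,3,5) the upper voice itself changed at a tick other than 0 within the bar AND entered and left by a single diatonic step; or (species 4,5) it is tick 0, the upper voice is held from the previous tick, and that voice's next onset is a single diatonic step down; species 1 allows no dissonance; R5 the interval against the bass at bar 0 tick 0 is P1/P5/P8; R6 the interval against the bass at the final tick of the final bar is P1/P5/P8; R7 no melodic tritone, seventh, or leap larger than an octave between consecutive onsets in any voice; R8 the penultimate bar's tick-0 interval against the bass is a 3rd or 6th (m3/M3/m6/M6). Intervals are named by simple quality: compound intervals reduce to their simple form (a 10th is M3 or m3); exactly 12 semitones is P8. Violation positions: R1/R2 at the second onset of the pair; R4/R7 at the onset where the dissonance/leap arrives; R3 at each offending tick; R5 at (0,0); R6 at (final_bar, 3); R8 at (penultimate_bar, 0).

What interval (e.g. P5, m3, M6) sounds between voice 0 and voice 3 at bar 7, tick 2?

P5

voice 0=G3 voice 3=D5 -> P5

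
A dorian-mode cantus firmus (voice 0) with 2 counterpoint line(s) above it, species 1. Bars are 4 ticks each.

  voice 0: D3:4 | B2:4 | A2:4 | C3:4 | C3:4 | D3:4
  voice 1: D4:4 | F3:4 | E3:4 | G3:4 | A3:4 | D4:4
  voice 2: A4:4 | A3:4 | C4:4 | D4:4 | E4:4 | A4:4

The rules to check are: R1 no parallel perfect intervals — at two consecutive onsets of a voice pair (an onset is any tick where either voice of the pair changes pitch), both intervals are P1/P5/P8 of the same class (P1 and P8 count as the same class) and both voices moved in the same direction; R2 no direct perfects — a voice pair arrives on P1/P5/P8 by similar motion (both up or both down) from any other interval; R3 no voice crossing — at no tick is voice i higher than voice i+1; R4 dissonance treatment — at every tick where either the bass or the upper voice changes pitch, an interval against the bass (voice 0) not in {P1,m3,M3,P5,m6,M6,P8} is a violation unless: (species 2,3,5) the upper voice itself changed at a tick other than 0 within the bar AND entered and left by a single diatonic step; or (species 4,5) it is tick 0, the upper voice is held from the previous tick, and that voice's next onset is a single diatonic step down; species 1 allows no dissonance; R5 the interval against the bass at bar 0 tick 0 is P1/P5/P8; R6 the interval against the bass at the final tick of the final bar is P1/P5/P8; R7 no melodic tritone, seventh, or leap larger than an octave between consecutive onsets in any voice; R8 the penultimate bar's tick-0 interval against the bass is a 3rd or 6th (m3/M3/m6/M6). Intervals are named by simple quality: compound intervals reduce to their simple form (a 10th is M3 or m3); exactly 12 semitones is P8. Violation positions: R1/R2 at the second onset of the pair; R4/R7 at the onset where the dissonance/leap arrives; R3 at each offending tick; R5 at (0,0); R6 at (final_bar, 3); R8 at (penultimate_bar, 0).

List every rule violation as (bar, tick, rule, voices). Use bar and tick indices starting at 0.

bar 0: v0=D3 v1=D4 v2=A4 downbeat P5
bar 1: v0=B2 v1=F3 v2=A3 downbeat m7
bar 2: v0=A2 v1=E3 v2=C4 downbeat m3
bar 3: v0=C3 v1=G3 v2=D4 downbeat M2
bar 4: v0=C3 v1=A3 v2=E4 downbeat M3
bar 5: v0=D3 v1=D4 v2=A4 downbeat P5
  -> R4 @ bar 1 tick 0 v(0, 1): B2/F3 TT untreated
  -> R4 @ bar 1 tick 0 v(0, 2): B2/A3 m7 untreated
  -> R2 @ bar 2 tick 0 v(0, 1): B2/F3 TT -> A2/E3 P5 similar
  -> R1 @ bar 3 tick 0 v(0, 1): A2/E3 P5 -> C3/G3 P5 similar
  -> R2 @ bar 3 tick 0 v(1, 2): E3/C4 m6 -> G3/D4 P5 similar
  -> R4 @ bar 3 tick 0 v(0, 2): C3/D4 M2 untreated
  -> R1 @ bar 4 tick 0 v(1, 2): G3/D4 P5 -> A3/E4 P5 similar
  -> R1 @ bar 5 tick 0 v(1, 2): A3/E4 P5 -> D4/A4 P5 similar
  -> R2 @ bar 5 tick 0 v(0, 1): C3/A3 M6 -> D3/D4 P8 similar
  -> R2 @ bar 5 tick 0 v(0, 2): C3/E4 M3 -> D3/A4 P5 similar

(1, 0, R4, (0, 1))
(1, 0, R4, (0, 2))
(2, 0, R2, (0, 1))
(3, 0, R1, (0, 1))
(3, 0, R2, (1, 2))
(3, 0, R4, (0, 2))
(4, 0, R1, (1, 2))
(5, 0, R1, (1, 2))
(5, 0, R2, (0, 1))
(5, 0, R2, (0, 2))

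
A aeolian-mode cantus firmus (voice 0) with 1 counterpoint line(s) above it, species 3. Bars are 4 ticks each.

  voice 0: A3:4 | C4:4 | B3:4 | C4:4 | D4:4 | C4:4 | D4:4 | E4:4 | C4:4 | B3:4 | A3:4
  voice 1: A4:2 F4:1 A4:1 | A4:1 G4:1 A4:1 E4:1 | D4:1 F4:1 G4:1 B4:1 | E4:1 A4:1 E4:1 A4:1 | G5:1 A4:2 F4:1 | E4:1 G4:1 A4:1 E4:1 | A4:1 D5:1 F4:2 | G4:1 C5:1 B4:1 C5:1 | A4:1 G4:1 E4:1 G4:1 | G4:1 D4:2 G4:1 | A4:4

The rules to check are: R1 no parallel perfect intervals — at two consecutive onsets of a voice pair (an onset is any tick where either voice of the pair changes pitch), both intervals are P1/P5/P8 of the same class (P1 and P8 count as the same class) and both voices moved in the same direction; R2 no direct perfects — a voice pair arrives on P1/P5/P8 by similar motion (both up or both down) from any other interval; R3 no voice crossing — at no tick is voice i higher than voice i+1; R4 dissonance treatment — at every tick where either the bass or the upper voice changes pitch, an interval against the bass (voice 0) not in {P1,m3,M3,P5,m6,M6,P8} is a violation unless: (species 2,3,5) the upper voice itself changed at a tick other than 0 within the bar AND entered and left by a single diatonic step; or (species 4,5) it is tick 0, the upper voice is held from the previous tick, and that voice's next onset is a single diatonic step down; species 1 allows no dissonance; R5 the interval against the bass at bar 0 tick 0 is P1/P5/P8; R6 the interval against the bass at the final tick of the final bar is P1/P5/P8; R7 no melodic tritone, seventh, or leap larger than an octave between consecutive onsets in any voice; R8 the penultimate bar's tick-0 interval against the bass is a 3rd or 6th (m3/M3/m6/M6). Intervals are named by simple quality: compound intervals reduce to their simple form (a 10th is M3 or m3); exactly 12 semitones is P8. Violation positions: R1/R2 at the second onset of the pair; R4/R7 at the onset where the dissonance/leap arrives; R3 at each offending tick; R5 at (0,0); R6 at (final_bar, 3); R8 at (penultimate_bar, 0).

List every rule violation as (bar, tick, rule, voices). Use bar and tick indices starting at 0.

(2, 1, R4, (0, 1))
(4, 0, R4, (0, 1))
(4, 0, R7, (1,))
(4, 1, R7, (1,))
(6, 0, R2, (0, 1))

bar 0: v0=A3 v1=A4 downbeat P8
bar 1: v0=C4 v1=A4 downbeat M6
bar 2: v0=B3 v1=D4 downbeat m3
bar 3: v0=C4 v1=E4 downbeat M3
bar 4: v0=D4 v1=G5 downbeat P4
bar 5: v0=C4 v1=E4 downbeat M3
bar 6: v0=D4 v1=A4 downbeat P5
bar 7: v0=E4 v1=G4 downbeat m3
bar 8: v0=C4 v1=A4 downbeat M6
bar 9: v0=B3 v1=G4 downbeat m6
bar 10: v0=A3 v1=A4 downbeat P8
  -> R4 @ bar 2 tick 1 v(0, 1): B3/F4 TT untreated
  -> R4 @ bar 4 tick 0 v(0, 1): D4/G5 P4 untreated
  -> R7 @ bar 4 tick 0 v(1,): A4->G5 leap 10st
  -> R7 @ bar 4 tick 1 v(1,): G5->A4 leap 10st
  -> R2 @ bar 6 tick 0 v(0, 1): C4/E4 M3 -> D4/A4 P5 similar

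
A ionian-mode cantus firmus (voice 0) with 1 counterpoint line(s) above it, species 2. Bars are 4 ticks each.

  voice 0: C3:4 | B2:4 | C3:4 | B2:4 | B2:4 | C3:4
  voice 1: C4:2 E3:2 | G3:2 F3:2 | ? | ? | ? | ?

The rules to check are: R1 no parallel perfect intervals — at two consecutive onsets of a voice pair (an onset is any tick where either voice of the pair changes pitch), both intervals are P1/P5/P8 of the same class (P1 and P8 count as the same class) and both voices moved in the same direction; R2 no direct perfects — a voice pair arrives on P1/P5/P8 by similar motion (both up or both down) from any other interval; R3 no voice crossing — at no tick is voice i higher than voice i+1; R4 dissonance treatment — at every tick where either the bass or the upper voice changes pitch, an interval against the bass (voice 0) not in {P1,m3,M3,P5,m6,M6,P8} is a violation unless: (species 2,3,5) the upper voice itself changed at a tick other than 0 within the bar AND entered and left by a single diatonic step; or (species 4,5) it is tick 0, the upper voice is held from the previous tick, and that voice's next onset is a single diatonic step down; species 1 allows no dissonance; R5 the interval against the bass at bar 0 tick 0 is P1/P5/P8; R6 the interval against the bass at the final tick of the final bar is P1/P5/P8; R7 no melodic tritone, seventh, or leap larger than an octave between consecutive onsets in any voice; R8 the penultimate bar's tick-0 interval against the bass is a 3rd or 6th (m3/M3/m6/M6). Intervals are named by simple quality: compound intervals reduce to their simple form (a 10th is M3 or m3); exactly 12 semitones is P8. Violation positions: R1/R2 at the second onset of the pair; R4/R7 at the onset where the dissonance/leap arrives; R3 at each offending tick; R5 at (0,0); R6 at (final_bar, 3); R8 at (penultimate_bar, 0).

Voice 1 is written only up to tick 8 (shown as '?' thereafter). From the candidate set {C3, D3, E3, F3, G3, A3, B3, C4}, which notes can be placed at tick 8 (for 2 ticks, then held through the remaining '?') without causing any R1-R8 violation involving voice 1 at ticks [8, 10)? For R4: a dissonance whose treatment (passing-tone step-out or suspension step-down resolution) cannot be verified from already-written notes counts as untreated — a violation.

{A3, C3, E3}

C3: legal
D3: violates R4
E3: legal
F3: violates R4
G3: violates R2
A3: legal
B3: violates R4,R7
C4: violates R2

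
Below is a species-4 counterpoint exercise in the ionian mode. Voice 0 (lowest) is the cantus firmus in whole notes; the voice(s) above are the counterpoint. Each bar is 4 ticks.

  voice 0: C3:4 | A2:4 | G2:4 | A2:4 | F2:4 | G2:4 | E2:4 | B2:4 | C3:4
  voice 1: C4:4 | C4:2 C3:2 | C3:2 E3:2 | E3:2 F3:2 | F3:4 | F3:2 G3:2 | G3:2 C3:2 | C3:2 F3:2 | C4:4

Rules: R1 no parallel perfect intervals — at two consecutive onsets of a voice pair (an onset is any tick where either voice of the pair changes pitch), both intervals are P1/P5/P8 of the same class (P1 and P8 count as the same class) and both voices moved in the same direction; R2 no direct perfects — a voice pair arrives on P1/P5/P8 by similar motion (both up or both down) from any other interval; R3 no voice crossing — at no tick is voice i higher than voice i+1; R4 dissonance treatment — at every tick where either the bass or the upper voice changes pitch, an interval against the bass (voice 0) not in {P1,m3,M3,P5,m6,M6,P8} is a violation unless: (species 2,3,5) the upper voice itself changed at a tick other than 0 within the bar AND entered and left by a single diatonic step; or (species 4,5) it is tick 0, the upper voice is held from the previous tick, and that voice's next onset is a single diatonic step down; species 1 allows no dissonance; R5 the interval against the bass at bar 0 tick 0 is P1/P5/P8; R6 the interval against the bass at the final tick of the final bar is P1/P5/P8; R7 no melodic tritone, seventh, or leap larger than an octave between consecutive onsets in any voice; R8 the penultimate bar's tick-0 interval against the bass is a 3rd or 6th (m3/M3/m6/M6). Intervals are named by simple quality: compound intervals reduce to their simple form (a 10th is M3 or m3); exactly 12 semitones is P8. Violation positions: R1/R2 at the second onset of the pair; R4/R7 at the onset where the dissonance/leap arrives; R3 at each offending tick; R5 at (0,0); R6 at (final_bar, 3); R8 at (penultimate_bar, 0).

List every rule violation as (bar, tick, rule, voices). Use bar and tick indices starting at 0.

bar 0: v0=C3 v1=C4 downbeat P8
bar 1: v0=A2 v1=C4 downbeat m3
bar 2: v0=G2 v1=C3 downbeat P4
bar 3: v0=A2 v1=E3 downbeat P5
bar 4: v0=F2 v1=F3 downbeat P8
bar 5: v0=G2 v1=F3 downbeat m7
bar 6: v0=E2 v1=G3 downbeat m3
bar 7: v0=B2 v1=C3 downbeat m2
bar 8: v0=C3 v1=C4 downbeat P8
  -> R4 @ bar 2 tick 0 v(0, 1): G2/C3 P4 untreated
  -> R4 @ bar 5 tick 0 v(0, 1): G2/F3 m7 untreated
  -> R4 @ bar 7 tick 0 v(0, 1): B2/C3 m2 untreated
  -> R8 @ bar 7 tick 0 v(0, 1): penult m2 not 3rd/6th
  -> R4 @ bar 7 tick 2 v(0, 1): B2/F3 TT untreated
  -> R2 @ bar 8 tick 0 v(0, 1): B2/F3 TT -> C3/C4 P8 similar

(2, 0, R4, (0, 1))
(5, 0, R4, (0, 1))
(7, 0, R4, (0, 1))
(7, 0, R8, (0, 1))
(7, 2, R4, (0, 1))
(8, 0, R2, (0, 1))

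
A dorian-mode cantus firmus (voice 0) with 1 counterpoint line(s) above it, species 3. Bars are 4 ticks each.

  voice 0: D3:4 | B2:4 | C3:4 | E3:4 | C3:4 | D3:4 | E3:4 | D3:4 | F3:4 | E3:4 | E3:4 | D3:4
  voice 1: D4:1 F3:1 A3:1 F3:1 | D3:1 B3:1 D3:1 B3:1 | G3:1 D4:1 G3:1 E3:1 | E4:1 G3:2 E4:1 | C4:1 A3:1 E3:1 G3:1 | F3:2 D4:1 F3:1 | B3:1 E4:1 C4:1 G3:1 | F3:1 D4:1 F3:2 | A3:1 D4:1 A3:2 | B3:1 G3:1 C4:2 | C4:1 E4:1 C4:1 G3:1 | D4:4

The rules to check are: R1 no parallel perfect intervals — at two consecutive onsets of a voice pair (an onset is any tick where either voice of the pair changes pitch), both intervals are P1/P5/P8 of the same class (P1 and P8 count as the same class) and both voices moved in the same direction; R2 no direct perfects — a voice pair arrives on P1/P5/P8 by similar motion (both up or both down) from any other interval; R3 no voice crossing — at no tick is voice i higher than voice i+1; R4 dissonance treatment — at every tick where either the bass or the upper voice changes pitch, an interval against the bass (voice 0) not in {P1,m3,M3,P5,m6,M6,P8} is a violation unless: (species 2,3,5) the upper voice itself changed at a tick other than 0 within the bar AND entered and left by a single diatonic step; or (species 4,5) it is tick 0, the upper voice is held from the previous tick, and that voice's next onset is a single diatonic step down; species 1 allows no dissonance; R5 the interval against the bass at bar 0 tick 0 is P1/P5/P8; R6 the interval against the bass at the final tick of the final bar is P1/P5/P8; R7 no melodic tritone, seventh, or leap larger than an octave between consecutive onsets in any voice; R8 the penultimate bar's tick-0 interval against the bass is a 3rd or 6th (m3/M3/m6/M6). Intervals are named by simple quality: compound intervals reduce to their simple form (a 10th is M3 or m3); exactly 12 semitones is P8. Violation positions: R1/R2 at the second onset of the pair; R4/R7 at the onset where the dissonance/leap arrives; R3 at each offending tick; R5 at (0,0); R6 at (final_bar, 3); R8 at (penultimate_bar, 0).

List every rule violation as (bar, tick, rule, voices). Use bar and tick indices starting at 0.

bar 0: v0=D3 v1=D4 downbeat P8
bar 1: v0=B2 v1=D3 downbeat m3
bar 2: v0=C3 v1=G3 downbeat P5
bar 3: v0=E3 v1=E4 downbeat P8
bar 4: v0=C3 v1=C4 downbeat P8
bar 5: v0=D3 v1=F3 downbeat m3
bar 6: v0=E3 v1=B3 downbeat P5
bar 7: v0=D3 v1=F3 downbeat m3
bar 8: v0=F3 v1=A3 downbeat M3
bar 9: v0=E3 v1=B3 downbeat P5
bar 10: v0=E3 v1=C4 downbeat m6
bar 11: v0=D3 v1=D4 downbeat P8
  -> R4 @ bar 2 tick 1 v(0, 1): C3/D4 M2 untreated
  -> R2 @ bar 3 tick 0 v(0, 1): C3/E3 M3 -> E3/E4 P8 similar
  -> R1 @ bar 4 tick 0 v(0, 1): E3/E4 P8 -> C3/C4 P8 similar
  -> R2 @ bar 6 tick 0 v(0, 1): D3/F3 m3 -> E3/B3 P5 similar
  -> R7 @ bar 6 tick 0 v(1,): F3->B3 leap 6st

(2, 1, R4, (0, 1))
(3, 0, R2, (0, 1))
(4, 0, R1, (0, 1))
(6, 0, R2, (0, 1))
(6, 0, R7, (1,))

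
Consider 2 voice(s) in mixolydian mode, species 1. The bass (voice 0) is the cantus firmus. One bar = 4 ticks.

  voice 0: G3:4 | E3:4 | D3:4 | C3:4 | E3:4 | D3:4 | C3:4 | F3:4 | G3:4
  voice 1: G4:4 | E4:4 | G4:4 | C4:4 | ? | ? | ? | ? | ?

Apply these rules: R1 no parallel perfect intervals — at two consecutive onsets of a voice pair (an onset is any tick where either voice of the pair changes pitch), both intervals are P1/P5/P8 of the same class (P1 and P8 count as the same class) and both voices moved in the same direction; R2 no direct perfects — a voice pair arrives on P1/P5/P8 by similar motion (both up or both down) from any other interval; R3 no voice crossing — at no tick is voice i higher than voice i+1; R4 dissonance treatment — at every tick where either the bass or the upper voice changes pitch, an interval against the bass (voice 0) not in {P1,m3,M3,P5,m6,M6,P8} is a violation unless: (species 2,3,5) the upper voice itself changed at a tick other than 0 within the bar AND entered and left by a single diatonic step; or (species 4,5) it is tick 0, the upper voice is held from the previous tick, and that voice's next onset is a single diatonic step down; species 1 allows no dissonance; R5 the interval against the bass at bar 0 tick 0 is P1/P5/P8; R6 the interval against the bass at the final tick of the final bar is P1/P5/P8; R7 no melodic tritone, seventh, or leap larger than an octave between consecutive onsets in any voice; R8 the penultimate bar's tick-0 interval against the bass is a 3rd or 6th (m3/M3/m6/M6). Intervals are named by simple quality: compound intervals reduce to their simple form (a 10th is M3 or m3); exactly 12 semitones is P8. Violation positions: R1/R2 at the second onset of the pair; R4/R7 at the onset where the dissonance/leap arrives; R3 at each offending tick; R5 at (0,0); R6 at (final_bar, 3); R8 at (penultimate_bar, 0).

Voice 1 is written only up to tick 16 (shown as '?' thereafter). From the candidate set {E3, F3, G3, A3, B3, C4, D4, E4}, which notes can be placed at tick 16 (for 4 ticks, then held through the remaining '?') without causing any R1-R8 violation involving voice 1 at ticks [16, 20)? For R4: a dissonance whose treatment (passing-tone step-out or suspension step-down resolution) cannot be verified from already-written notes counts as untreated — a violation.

E3: legal
F3: violates R4
G3: legal
A3: violates R4
B3: legal
C4: legal
D4: violates R4
E4: violates R1

{B3, C4, E3, G3}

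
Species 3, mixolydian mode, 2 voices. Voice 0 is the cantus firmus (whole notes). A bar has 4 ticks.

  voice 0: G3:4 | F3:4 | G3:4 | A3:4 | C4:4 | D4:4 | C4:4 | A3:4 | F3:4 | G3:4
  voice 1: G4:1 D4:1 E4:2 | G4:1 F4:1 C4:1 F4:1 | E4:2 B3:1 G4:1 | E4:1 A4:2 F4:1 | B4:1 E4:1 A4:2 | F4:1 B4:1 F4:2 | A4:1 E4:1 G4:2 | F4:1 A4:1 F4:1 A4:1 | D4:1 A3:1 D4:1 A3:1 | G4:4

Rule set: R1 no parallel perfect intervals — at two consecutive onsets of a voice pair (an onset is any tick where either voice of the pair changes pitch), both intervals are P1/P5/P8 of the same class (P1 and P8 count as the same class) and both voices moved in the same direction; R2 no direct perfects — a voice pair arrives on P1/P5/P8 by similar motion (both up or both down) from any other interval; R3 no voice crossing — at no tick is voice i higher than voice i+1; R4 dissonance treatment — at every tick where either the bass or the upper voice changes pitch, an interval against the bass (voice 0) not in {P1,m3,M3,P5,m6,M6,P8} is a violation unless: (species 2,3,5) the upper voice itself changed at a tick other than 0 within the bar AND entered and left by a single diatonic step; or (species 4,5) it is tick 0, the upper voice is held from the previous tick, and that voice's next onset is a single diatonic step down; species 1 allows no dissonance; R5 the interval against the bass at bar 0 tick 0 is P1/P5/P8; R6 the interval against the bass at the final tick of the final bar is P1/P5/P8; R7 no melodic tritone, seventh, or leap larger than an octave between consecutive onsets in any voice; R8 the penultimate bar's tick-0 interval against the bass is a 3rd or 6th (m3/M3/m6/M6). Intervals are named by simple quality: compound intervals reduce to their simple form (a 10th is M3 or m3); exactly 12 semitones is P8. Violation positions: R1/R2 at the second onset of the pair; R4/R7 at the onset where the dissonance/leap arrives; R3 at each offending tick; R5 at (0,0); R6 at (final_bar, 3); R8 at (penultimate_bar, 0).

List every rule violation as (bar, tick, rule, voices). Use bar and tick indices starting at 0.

bar 0: v0=G3 v1=G4 downbeat P8
bar 1: v0=F3 v1=G4 downbeat M2
bar 2: v0=G3 v1=E4 downbeat M6
bar 3: v0=A3 v1=E4 downbeat P5
bar 4: v0=C4 v1=B4 downbeat M7
bar 5: v0=D4 v1=F4 downbeat m3
bar 6: v0=C4 v1=A4 downbeat M6
bar 7: v0=A3 v1=F4 downbeat m6
bar 8: v0=F3 v1=D4 downbeat M6
bar 9: v0=G3 v1=G4 downbeat P8
  -> R4 @ bar 1 tick 0 v(0, 1): F3/G4 M2 untreated
  -> R4 @ bar 4 tick 0 v(0, 1): C4/B4 M7 untreated
  -> R7 @ bar 4 tick 0 v(1,): F4->B4 leap 6st
  -> R7 @ bar 5 tick 1 v(1,): F4->B4 leap 6st
  -> R7 @ bar 5 tick 2 v(1,): B4->F4 leap 6st
  -> R2 @ bar 9 tick 0 v(0, 1): F3/A3 M3 -> G3/G4 P8 similar
  -> R7 @ bar 9 tick 0 v(1,): A3->G4 leap 10st

(1, 0, R4, (0, 1))
(4, 0, R4, (0, 1))
(4, 0, R7, (1,))
(5, 1, R7, (1,))
(5, 2, R7, (1,))
(9, 0, R2, (0, 1))
(9, 0, R7, (1,))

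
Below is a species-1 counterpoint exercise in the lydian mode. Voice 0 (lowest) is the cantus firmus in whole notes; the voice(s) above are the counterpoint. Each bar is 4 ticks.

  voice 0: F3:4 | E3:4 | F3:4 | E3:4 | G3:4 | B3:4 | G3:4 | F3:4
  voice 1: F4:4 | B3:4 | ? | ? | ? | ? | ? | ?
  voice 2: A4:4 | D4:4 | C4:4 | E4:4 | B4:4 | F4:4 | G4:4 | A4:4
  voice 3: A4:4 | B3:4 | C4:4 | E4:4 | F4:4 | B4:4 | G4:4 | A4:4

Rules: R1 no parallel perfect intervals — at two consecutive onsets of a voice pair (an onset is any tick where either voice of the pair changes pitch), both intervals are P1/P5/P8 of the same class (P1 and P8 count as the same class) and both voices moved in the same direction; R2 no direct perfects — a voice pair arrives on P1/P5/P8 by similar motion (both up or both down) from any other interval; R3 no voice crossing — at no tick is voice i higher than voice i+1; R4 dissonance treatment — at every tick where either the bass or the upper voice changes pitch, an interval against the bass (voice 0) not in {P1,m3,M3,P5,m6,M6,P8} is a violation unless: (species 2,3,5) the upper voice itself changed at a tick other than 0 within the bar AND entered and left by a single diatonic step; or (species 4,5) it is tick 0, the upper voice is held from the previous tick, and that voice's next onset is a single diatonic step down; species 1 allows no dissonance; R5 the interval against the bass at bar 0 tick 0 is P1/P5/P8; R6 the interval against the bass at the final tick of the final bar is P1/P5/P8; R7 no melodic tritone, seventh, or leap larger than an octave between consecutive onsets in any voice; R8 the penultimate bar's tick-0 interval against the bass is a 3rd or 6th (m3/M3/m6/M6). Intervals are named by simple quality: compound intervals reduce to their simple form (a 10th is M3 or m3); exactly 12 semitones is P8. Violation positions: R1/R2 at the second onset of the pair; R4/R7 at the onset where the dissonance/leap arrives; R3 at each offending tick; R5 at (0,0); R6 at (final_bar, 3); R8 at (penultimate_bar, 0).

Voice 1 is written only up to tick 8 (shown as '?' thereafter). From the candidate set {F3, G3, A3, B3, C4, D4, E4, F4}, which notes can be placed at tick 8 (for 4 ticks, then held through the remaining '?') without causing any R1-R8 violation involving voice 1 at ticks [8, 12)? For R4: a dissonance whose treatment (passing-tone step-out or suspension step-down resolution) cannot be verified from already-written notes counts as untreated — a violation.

F3: violates R2,R7
G3: violates R4
A3: legal
B3: violates R4
C4: violates R1
D4: violates R3
E4: violates R3,R4
F4: violates R2,R3,R7

{A3}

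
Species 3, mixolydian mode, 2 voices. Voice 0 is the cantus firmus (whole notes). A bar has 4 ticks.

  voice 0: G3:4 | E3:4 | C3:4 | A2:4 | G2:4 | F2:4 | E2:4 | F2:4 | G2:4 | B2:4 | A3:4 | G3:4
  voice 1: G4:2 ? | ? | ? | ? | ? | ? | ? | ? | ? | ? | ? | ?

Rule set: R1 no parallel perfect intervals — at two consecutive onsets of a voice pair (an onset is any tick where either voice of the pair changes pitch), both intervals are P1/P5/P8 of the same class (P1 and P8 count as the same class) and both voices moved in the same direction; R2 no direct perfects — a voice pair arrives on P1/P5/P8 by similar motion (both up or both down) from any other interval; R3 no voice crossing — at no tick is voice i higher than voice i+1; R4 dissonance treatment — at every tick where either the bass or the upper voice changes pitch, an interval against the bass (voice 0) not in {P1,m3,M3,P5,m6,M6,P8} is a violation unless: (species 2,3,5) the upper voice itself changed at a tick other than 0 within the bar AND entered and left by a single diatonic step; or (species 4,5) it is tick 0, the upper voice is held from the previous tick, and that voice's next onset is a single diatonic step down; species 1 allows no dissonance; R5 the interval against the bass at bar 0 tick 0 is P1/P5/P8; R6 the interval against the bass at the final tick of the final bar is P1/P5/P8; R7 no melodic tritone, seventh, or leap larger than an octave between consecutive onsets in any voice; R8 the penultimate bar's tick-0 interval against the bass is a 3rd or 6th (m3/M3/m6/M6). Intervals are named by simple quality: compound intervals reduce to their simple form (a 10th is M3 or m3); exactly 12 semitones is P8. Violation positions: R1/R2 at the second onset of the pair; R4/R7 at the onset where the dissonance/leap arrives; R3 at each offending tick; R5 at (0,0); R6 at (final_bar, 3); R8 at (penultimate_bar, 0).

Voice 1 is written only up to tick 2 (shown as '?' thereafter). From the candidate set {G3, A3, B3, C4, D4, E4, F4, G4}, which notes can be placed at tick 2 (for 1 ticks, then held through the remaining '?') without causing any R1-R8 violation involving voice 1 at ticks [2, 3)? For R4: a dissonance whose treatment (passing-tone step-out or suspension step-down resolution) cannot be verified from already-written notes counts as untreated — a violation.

G3: legal
A3: violates R4,R7
B3: legal
C4: violates R4
D4: legal
E4: legal
F4: violates R4
G4: legal

{B3, D4, E4, G3, G4}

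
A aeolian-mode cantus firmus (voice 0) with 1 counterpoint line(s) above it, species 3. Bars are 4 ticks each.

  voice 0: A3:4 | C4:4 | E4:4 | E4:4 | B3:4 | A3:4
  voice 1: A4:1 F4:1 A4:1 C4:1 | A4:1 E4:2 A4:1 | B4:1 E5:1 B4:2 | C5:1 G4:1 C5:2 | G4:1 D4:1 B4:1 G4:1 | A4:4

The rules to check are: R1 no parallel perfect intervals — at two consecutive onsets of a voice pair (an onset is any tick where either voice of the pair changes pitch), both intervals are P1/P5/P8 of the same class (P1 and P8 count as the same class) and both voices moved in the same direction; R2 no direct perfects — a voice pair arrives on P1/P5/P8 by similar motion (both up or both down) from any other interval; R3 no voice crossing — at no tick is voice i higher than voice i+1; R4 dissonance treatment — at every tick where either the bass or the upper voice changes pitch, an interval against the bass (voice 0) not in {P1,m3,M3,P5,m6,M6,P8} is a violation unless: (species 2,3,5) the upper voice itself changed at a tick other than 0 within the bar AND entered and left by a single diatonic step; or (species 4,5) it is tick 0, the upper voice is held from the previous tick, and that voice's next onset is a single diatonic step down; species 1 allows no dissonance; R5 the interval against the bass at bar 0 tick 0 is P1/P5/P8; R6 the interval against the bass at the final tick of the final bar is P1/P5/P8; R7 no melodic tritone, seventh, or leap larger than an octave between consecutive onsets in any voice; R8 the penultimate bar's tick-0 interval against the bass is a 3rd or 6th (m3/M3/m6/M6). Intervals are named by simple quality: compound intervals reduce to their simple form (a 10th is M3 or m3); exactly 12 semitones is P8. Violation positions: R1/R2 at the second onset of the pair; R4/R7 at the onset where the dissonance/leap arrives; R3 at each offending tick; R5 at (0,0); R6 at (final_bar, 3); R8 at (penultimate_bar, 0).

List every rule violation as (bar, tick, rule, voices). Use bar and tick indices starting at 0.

bar 0: v0=A3 v1=A4 downbeat P8
bar 1: v0=C4 v1=A4 downbeat M6
bar 2: v0=E4 v1=B4 downbeat P5
bar 3: v0=E4 v1=C5 downbeat m6
bar 4: v0=B3 v1=G4 downbeat m6
bar 5: v0=A3 v1=A4 downbeat P8
  -> R2 @ bar 2 tick 0 v(0, 1): C4/A4 M6 -> E4/B4 P5 similar

(2, 0, R2, (0, 1))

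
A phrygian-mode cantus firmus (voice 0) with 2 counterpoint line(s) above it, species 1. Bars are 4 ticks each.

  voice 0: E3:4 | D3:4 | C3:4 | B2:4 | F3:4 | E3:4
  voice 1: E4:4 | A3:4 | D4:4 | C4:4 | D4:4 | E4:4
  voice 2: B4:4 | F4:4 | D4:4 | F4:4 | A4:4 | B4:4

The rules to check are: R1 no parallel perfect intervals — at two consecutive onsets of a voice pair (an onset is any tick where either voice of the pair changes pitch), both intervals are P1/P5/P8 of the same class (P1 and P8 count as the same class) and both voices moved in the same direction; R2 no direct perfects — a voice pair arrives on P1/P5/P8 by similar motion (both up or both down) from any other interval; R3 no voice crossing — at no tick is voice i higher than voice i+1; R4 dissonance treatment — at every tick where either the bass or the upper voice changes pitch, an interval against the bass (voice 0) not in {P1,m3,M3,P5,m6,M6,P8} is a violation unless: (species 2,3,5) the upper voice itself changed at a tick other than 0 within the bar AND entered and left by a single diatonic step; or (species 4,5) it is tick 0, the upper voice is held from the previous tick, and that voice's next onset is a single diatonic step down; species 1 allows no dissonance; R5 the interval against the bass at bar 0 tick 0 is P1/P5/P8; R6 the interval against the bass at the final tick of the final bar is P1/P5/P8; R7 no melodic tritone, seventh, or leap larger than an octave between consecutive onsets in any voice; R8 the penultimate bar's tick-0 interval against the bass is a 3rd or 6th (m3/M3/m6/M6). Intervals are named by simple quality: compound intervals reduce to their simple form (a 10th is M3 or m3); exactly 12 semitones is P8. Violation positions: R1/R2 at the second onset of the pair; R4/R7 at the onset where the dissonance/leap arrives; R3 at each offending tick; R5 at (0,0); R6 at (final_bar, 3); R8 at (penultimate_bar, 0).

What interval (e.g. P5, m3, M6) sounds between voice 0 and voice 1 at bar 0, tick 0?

voice 0=E3 voice 1=E4 -> P8

P8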